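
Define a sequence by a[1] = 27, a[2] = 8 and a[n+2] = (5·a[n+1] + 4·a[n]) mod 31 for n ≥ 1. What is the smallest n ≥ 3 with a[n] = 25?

a[1] = 27,  a[2] = 8,  a[3] = 24,  a[4] = 28,  a[5] = 19,  a[6] = 21,  a[7] = 26,  a[8] = 28,  a[9] = 27,  a[10] = 30,  a[11] = 10,  a[12] = 15,  a[13] = 22,  a[14] = 15,  a[15] = 8,  a[16] = 7,  a[17] = 5,  a[18] = 22,  a[19] = 6,  a[20] = 25,  a[21] = 25,  a[22] = 8,  a[23] = 16,  a[24] = 19,  a[25] = 4,  a[26] = 3,  a[27] = 0,  a[28] = 12,  a[29] = 29,  a[30] = 7,  a[31] = 27,  a[32] = 8.
The sequence repeats with period 30.
The value 25 first appears (with n ≥ 3) at a[20].

20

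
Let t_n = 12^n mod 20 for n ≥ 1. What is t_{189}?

12

Computing terms: t_1 = 12,  t_2 = 4,  t_3 = 8,  t_4 = 16,  t_5 = 12.
Since t_5 = t_1 = 12, the sequence is periodic with period 4.
(189 - 1) mod 4 = 0, so t_{189} = t_1 = 12.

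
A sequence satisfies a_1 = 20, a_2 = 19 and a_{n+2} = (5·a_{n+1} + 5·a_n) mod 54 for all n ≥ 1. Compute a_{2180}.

1

a_1 = 20; a_2 = 19; a_3 = 33; a_4 = 44; a_5 = 7; a_6 = 39; a_7 = 14; a_8 = 49; a_9 = 45; a_{10} = 38; a_{11} = 37; a_{12} = 51; a_{13} = 8; a_{14} = 25; a_{15} = 3; a_{16} = 32; a_{17} = 13; a_{18} = 9; a_{19} = 2; a_{20} = 1; a_{21} = 15; a_{22} = 26; a_{23} = 43; a_{24} = 21; a_{25} = 50; a_{26} = 31; a_{27} = 27; a_{28} = 20; a_{29} = 19.
Since (a_{28}, a_{29}) = (a_1, a_2) = (20, 19) (two consecutive terms determine the rest), the sequence is periodic with period 27.
So a_{2180} = a_{1 + ((2180-1) mod 27)} = a_{20} = 1.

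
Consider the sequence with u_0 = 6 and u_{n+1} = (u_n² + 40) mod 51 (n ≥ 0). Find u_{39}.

38

Computing terms: u_0 = 6, u_1 = 25, u_2 = 2, u_3 = 44, u_4 = 38, u_5 = 5, u_6 = 14, u_7 = 32, u_8 = 44.
Since u_8 = u_3 = 44, the sequence is eventually periodic: after a pre-period of length 3 it cycles with period 5.
For n ≥ 3, u_n depends only on (n - 3) mod 5. (39 - 3) mod 5 = 1, so u_{39} = u_4 = 38.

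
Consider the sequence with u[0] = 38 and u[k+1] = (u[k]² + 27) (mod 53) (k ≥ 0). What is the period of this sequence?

u[0] = 38,  u[1] = 40,  u[2] = 37,  u[3] = 18,  u[4] = 33,  u[5] = 3,  u[6] = 36,  u[7] = 51,  u[8] = 31,  u[9] = 34,  u[10] = 17,  u[11] = 51.
Since u[11] = u[7] = 51, the sequence is eventually periodic: after a pre-period of length 7 it cycles with period 4.

4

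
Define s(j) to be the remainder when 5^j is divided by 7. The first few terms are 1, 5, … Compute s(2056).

We have s(0) = 1,  s(1) = 5,  s(2) = 4,  s(3) = 6,  s(4) = 2,  s(5) = 3,  s(6) = 1.
The sequence repeats with period 6.
(2056 - 0) mod 6 = 4, so s(2056) = s(4) = 2.

2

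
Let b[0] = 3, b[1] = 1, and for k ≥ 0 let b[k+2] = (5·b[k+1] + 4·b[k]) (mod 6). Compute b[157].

Computing terms: b[0] = 3, b[1] = 1, b[2] = 5, b[3] = 5, b[4] = 3, b[5] = 5, b[6] = 1, b[7] = 1, b[8] = 3, b[9] = 1.
The sequence repeats with period 8.
(157 - 0) mod 8 = 5, so b[157] = b[5] = 5.

5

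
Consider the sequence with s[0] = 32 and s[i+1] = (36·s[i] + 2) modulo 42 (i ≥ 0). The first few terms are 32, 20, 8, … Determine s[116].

26

Computing terms: s[0] = 32,  s[1] = 20,  s[2] = 8,  s[3] = 38,  s[4] = 26,  s[5] = 14,  s[6] = 2,  s[7] = 32.
Since s[7] = s[0] = 32, the sequence is periodic with period 7.
(116 - 0) mod 7 = 4, so s[116] = s[4] = 26.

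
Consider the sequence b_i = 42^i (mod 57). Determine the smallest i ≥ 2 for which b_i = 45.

3

Computing terms: b_1 = 42,  b_2 = 54,  b_3 = 45,  b_4 = 9,  b_5 = 36,  b_6 = 30,  b_7 = 6,  b_8 = 24,  b_9 = 39,  b_{10} = 42.
Since b_{10} = b_1 = 42, the sequence is periodic with period 9.
The value 45 first appears (with i ≥ 2) at b_3.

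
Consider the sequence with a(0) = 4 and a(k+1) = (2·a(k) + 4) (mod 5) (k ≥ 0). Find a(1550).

a(0) = 4,  a(1) = 2,  a(2) = 3,  a(3) = 0,  a(4) = 4.
Since a(4) = a(0) = 4, the sequence is periodic with period 4.
(1550 - 0) mod 4 = 2, so a(1550) = a(2) = 3.

3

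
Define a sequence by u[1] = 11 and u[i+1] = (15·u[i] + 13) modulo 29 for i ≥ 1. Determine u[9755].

u[1] = 11, u[2] = 4, u[3] = 15, u[4] = 6, u[5] = 16, u[6] = 21, u[7] = 9, u[8] = 3, u[9] = 0, u[10] = 13, u[11] = 5, u[12] = 1, u[13] = 28, u[14] = 27, u[15] = 12, u[16] = 19, u[17] = 8, u[18] = 17, u[19] = 7, u[20] = 2, u[21] = 14, u[22] = 20, u[23] = 23, u[24] = 10, u[25] = 18, u[26] = 22, u[27] = 24, u[28] = 25, u[29] = 11.
The sequence repeats with period 28.
(9755 - 1) mod 28 = 10, so u[9755] = u[11] = 5.

5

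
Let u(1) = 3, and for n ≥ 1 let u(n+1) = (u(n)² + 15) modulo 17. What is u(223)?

14

Listing terms: u(1) = 3; u(2) = 7; u(3) = 13; u(4) = 14; u(5) = 7.
Since u(5) = u(2) = 7, the sequence is eventually periodic: after a pre-period of length 1 it cycles with period 3.
For n ≥ 2, u(n) depends only on (n - 2) mod 3. (223 - 2) mod 3 = 2, so u(223) = u(4) = 14.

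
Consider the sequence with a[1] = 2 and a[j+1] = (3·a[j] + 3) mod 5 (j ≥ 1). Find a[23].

0

We have a[1] = 2, a[2] = 4, a[3] = 0, a[4] = 3, a[5] = 2.
The sequence repeats with period 4.
(23 - 1) mod 4 = 2, so a[23] = a[3] = 0.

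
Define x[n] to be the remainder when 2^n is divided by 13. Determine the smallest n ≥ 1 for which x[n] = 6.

5

x[0] = 1, x[1] = 2, x[2] = 4, x[3] = 8, x[4] = 3, x[5] = 6, x[6] = 12, x[7] = 11, x[8] = 9, x[9] = 5, x[10] = 10, x[11] = 7, x[12] = 1.
Since x[12] = x[0] = 1, the sequence is periodic with period 12.
The value 6 first appears (with n ≥ 1) at x[5].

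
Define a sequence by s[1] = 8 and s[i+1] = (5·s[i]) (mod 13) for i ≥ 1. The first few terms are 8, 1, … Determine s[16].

s[1] = 8,  s[2] = 1,  s[3] = 5,  s[4] = 12,  s[5] = 8.
The sequence repeats with period 4.
(16 - 1) mod 4 = 3, so s[16] = s[4] = 12.

12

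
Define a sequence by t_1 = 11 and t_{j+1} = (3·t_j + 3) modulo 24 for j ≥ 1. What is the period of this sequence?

Computing terms: t_1 = 11, t_2 = 12, t_3 = 15, t_4 = 0, t_5 = 3, t_6 = 12.
Since t_6 = t_2 = 12, the sequence is eventually periodic: after a pre-period of length 1 it cycles with period 4.

4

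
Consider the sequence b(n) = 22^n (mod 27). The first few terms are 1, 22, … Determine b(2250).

1

b(0) = 1; b(1) = 22; b(2) = 25; b(3) = 10; b(4) = 4; b(5) = 7; b(6) = 19; b(7) = 13; b(8) = 16; b(9) = 1.
The sequence repeats with period 9.
So b(2250) = b(0 + ((2250-0) mod 9)) = b(0) = 1.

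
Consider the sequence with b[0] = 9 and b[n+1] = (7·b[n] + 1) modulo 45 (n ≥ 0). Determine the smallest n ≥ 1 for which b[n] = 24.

6

Listing terms: b[0] = 9, b[1] = 19, b[2] = 44, b[3] = 39, b[4] = 4, b[5] = 29, b[6] = 24, b[7] = 34, b[8] = 14, b[9] = 9.
Since b[9] = b[0] = 9, the sequence is periodic with period 9.
The value 24 first appears (with n ≥ 1) at b[6].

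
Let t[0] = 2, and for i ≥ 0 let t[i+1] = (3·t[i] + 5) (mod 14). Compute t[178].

We have t[0] = 2,  t[1] = 11,  t[2] = 10,  t[3] = 7,  t[4] = 12,  t[5] = 13,  t[6] = 2.
The sequence repeats with period 6.
(178 - 0) mod 6 = 4, so t[178] = t[4] = 12.

12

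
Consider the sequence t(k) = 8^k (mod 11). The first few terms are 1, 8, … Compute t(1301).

Computing terms: t(0) = 1; t(1) = 8; t(2) = 9; t(3) = 6; t(4) = 4; t(5) = 10; t(6) = 3; t(7) = 2; t(8) = 5; t(9) = 7; t(10) = 1.
The sequence repeats with period 10.
(1301 - 0) mod 10 = 1, so t(1301) = t(1) = 8.

8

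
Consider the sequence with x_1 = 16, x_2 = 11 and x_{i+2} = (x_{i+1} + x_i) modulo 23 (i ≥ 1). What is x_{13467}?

x_1 = 16,  x_2 = 11,  x_3 = 4,  x_4 = 15,  x_5 = 19,  x_6 = 11,  x_7 = 7,  x_8 = 18,  x_9 = 2,  x_{10} = 20,  x_{11} = 22,  x_{12} = 19,  x_{13} = 18,  x_{14} = 14,  x_{15} = 9,  x_{16} = 0,  x_{17} = 9,  x_{18} = 9,  x_{19} = 18,  x_{20} = 4,  x_{21} = 22,  x_{22} = 3,  x_{23} = 2,  x_{24} = 5,  x_{25} = 7,  x_{26} = 12,  x_{27} = 19,  x_{28} = 8,  x_{29} = 4,  x_{30} = 12,  x_{31} = 16,  x_{32} = 5,  x_{33} = 21,  x_{34} = 3,  x_{35} = 1,  x_{36} = 4,  x_{37} = 5,  x_{38} = 9,  x_{39} = 14,  x_{40} = 0,  x_{41} = 14,  x_{42} = 14,  x_{43} = 5,  x_{44} = 19,  x_{45} = 1,  x_{46} = 20,  x_{47} = 21,  x_{48} = 18,  x_{49} = 16,  x_{50} = 11.
Since (x_{49}, x_{50}) = (x_1, x_2) = (16, 11) (two consecutive terms determine the rest), the sequence is periodic with period 48.
So x_{13467} = x_{1 + ((13467-1) mod 48)} = x_{27} = 19.

19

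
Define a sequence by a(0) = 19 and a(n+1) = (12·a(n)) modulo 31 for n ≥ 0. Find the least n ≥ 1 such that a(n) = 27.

We have a(0) = 19; a(1) = 11; a(2) = 8; a(3) = 3; a(4) = 5; a(5) = 29; a(6) = 7; a(7) = 22; a(8) = 16; a(9) = 6; a(10) = 10; a(11) = 27; a(12) = 14; a(13) = 13; a(14) = 1; a(15) = 12; a(16) = 20; a(17) = 23; a(18) = 28; a(19) = 26; a(20) = 2; a(21) = 24; a(22) = 9; a(23) = 15; a(24) = 25; a(25) = 21; a(26) = 4; a(27) = 17; a(28) = 18; a(29) = 30; a(30) = 19.
Since a(30) = a(0) = 19, the sequence is periodic with period 30.
The value 27 first appears (with n ≥ 1) at a(11).

11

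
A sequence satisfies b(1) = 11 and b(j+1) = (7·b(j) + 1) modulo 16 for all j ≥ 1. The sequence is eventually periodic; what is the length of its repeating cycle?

We have b(1) = 11,  b(2) = 14,  b(3) = 3,  b(4) = 6,  b(5) = 11.
The sequence repeats with period 4.

4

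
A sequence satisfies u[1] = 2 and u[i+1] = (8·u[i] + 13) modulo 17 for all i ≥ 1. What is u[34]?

We have u[1] = 2; u[2] = 12; u[3] = 7; u[4] = 1; u[5] = 4; u[6] = 11; u[7] = 16; u[8] = 5; u[9] = 2.
The sequence repeats with period 8.
(34 - 1) mod 8 = 1, so u[34] = u[2] = 12.

12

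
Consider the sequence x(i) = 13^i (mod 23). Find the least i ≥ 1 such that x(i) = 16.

Listing terms: x(0) = 1; x(1) = 13; x(2) = 8; x(3) = 12; x(4) = 18; x(5) = 4; x(6) = 6; x(7) = 9; x(8) = 2; x(9) = 3; x(10) = 16; x(11) = 1.
The sequence repeats with period 11.
The value 16 first appears (with i ≥ 1) at x(10).

10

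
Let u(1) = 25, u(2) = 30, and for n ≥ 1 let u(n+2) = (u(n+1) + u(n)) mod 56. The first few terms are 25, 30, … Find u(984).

u(1) = 25; u(2) = 30; u(3) = 55; u(4) = 29; u(5) = 28; u(6) = 1; u(7) = 29; u(8) = 30; u(9) = 3; u(10) = 33; u(11) = 36; u(12) = 13; u(13) = 49; u(14) = 6; u(15) = 55; u(16) = 5; u(17) = 4; u(18) = 9; u(19) = 13; u(20) = 22; u(21) = 35; u(22) = 1; u(23) = 36; u(24) = 37; u(25) = 17; u(26) = 54; u(27) = 15; u(28) = 13; u(29) = 28; u(30) = 41; u(31) = 13; u(32) = 54; u(33) = 11; u(34) = 9; u(35) = 20; u(36) = 29; u(37) = 49; u(38) = 22; u(39) = 15; u(40) = 37; u(41) = 52; u(42) = 33; u(43) = 29; u(44) = 6; u(45) = 35; u(46) = 41; u(47) = 20; u(48) = 5; u(49) = 25; u(50) = 30.
The sequence repeats with period 48.
So u(984) = u(1 + ((984-1) mod 48)) = u(24) = 37.

37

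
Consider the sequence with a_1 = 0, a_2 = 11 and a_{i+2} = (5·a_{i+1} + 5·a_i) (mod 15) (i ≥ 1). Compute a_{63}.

We have a_1 = 0, a_2 = 11, a_3 = 10, a_4 = 0, a_5 = 5, a_6 = 10, a_7 = 0.
Since (a_6, a_7) = (a_3, a_4) = (10, 0) (two consecutive terms determine the rest), the sequence is eventually periodic: after a pre-period of length 2 it cycles with period 3.
For i ≥ 3, a_i depends only on (i - 3) mod 3. (63 - 3) mod 3 = 0, so a_{63} = a_3 = 10.

10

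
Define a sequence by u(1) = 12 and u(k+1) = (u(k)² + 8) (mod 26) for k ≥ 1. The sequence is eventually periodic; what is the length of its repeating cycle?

3

Computing terms: u(1) = 12,  u(2) = 22,  u(3) = 24,  u(4) = 12.
Since u(4) = u(1) = 12, the sequence is periodic with period 3.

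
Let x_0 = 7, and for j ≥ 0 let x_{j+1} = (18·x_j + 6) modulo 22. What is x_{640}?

Computing terms: x_0 = 7, x_1 = 0, x_2 = 6, x_3 = 4, x_4 = 12, x_5 = 2, x_6 = 20, x_7 = 14, x_8 = 16, x_9 = 8, x_{10} = 18, x_{11} = 0.
Since x_{11} = x_1 = 0, the sequence is eventually periodic: after a pre-period of length 1 it cycles with period 10.
For j ≥ 1, x_j depends only on (j - 1) mod 10. (640 - 1) mod 10 = 9, so x_{640} = x_{10} = 18.

18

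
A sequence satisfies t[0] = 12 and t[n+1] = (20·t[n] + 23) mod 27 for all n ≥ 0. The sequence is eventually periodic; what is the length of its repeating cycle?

18

t[0] = 12, t[1] = 20, t[2] = 18, t[3] = 5, t[4] = 15, t[5] = 26, t[6] = 3, t[7] = 2, t[8] = 9, t[9] = 14, t[10] = 6, t[11] = 8, t[12] = 21, t[13] = 11, t[14] = 0, t[15] = 23, t[16] = 24, t[17] = 17, t[18] = 12.
The sequence repeats with period 18.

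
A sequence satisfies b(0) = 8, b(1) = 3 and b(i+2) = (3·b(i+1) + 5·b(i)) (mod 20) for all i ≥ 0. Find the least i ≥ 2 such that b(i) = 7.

7

b(0) = 8; b(1) = 3; b(2) = 9; b(3) = 2; b(4) = 11; b(5) = 3; b(6) = 4; b(7) = 7; b(8) = 1; b(9) = 18; b(10) = 19; b(11) = 7; b(12) = 16; b(13) = 3; b(14) = 9.
Since (b(13), b(14)) = (b(1), b(2)) = (3, 9) (two consecutive terms determine the rest), the sequence is eventually periodic: after a pre-period of length 1 it cycles with period 12.
The value 7 first appears (with i ≥ 2) at b(7).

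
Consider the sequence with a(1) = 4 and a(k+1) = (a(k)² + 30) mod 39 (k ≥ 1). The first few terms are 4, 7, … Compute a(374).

7

Computing terms: a(1) = 4, a(2) = 7, a(3) = 1, a(4) = 31, a(5) = 16, a(6) = 13, a(7) = 4.
The sequence repeats with period 6.
So a(374) = a(1 + ((374-1) mod 6)) = a(2) = 7.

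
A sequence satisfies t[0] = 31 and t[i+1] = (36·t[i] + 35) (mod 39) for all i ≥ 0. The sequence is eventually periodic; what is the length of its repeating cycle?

6

Listing terms: t[0] = 31,  t[1] = 20,  t[2] = 14,  t[3] = 32,  t[4] = 17,  t[5] = 23,  t[6] = 5,  t[7] = 20.
Since t[7] = t[1] = 20, the sequence is eventually periodic: after a pre-period of length 1 it cycles with period 6.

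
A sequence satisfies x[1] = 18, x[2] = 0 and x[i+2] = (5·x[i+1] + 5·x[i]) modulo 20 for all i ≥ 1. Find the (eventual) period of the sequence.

We have x[1] = 18,  x[2] = 0,  x[3] = 10,  x[4] = 10,  x[5] = 0,  x[6] = 10.
Since (x[5], x[6]) = (x[2], x[3]) = (0, 10) (two consecutive terms determine the rest), the sequence is eventually periodic: after a pre-period of length 1 it cycles with period 3.

3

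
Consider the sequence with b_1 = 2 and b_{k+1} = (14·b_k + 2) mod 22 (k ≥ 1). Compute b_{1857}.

8

Computing terms: b_1 = 2,  b_2 = 8,  b_3 = 4,  b_4 = 14,  b_5 = 0,  b_6 = 2.
The sequence repeats with period 5.
So b_{1857} = b_{1 + ((1857-1) mod 5)} = b_2 = 8.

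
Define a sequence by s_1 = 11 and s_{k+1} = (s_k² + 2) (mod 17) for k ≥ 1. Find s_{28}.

3

We have s_1 = 11, s_2 = 4, s_3 = 1, s_4 = 3, s_5 = 11.
Since s_5 = s_1 = 11, the sequence is periodic with period 4.
So s_{28} = s_{1 + ((28-1) mod 4)} = s_4 = 3.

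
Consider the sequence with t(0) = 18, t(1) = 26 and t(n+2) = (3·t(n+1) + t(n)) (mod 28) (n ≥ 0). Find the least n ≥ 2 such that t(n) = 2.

t(0) = 18, t(1) = 26, t(2) = 12, t(3) = 6, t(4) = 2, t(5) = 12, t(6) = 10, t(7) = 14, t(8) = 24, t(9) = 2, t(10) = 2, t(11) = 8, t(12) = 26, t(13) = 2, t(14) = 4, t(15) = 14, t(16) = 18, t(17) = 12, t(18) = 26, t(19) = 6, t(20) = 16, t(21) = 26, t(22) = 10, t(23) = 0, t(24) = 10, t(25) = 2, t(26) = 16, t(27) = 22, t(28) = 26, t(29) = 16, t(30) = 18, t(31) = 14, t(32) = 4, t(33) = 26, t(34) = 26, t(35) = 20, t(36) = 2, t(37) = 26, t(38) = 24, t(39) = 14, t(40) = 10, t(41) = 16, t(42) = 2, t(43) = 22, t(44) = 12, t(45) = 2, t(46) = 18, t(47) = 0, t(48) = 18, t(49) = 26.
Since (t(48), t(49)) = (t(0), t(1)) = (18, 26) (two consecutive terms determine the rest), the sequence is periodic with period 48.
The value 2 first appears (with n ≥ 2) at t(4).

4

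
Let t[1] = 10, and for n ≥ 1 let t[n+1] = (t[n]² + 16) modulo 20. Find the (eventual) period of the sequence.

3

Listing terms: t[1] = 10,  t[2] = 16,  t[3] = 12,  t[4] = 0,  t[5] = 16.
Since t[5] = t[2] = 16, the sequence is eventually periodic: after a pre-period of length 1 it cycles with period 3.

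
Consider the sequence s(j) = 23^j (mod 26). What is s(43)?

23

We have s(1) = 23, s(2) = 9, s(3) = 25, s(4) = 3, s(5) = 17, s(6) = 1, s(7) = 23.
The sequence repeats with period 6.
So s(43) = s(1 + ((43-1) mod 6)) = s(1) = 23.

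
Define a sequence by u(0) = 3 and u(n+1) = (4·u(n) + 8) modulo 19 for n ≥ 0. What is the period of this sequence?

Computing terms: u(0) = 3,  u(1) = 1,  u(2) = 12,  u(3) = 18,  u(4) = 4,  u(5) = 5,  u(6) = 9,  u(7) = 6,  u(8) = 13,  u(9) = 3.
Since u(9) = u(0) = 3, the sequence is periodic with period 9.

9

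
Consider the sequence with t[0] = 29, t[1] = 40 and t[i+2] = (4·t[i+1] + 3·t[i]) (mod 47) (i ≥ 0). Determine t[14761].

We have t[0] = 29; t[1] = 40; t[2] = 12; t[3] = 27; t[4] = 3; t[5] = 46; t[6] = 5; t[7] = 17; t[8] = 36; t[9] = 7; t[10] = 42; t[11] = 1; t[12] = 36; t[13] = 6; t[14] = 38; t[15] = 29; t[16] = 42; t[17] = 20; t[18] = 18; t[19] = 38; t[20] = 18; t[21] = 45; t[22] = 46; t[23] = 37; t[24] = 4; t[25] = 33; t[26] = 3; t[27] = 17; t[28] = 30; t[29] = 30; t[30] = 22; t[31] = 37; t[32] = 26; t[33] = 27; t[34] = 45; t[35] = 26; t[36] = 4; t[37] = 0; t[38] = 12; t[39] = 1; t[40] = 40; t[41] = 22; t[42] = 20; t[43] = 5; t[44] = 33; t[45] = 6; t[46] = 29; t[47] = 40.
The sequence repeats with period 46.
So t[14761] = t[0 + ((14761-0) mod 46)] = t[41] = 22.

22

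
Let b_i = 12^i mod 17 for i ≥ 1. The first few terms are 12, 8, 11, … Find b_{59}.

Computing terms: b_1 = 12; b_2 = 8; b_3 = 11; b_4 = 13; b_5 = 3; b_6 = 2; b_7 = 7; b_8 = 16; b_9 = 5; b_{10} = 9; b_{11} = 6; b_{12} = 4; b_{13} = 14; b_{14} = 15; b_{15} = 10; b_{16} = 1; b_{17} = 12.
The sequence repeats with period 16.
(59 - 1) mod 16 = 10, so b_{59} = b_{11} = 6.

6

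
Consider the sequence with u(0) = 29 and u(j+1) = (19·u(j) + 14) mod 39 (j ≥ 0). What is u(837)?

Listing terms: u(0) = 29,  u(1) = 19,  u(2) = 24,  u(3) = 2,  u(4) = 13,  u(5) = 27,  u(6) = 20,  u(7) = 4,  u(8) = 12,  u(9) = 8,  u(10) = 10,  u(11) = 9,  u(12) = 29.
Since u(12) = u(0) = 29, the sequence is periodic with period 12.
(837 - 0) mod 12 = 9, so u(837) = u(9) = 8.

8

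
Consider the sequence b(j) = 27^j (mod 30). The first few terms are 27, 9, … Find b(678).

9

Computing terms: b(1) = 27, b(2) = 9, b(3) = 3, b(4) = 21, b(5) = 27.
Since b(5) = b(1) = 27, the sequence is periodic with period 4.
(678 - 1) mod 4 = 1, so b(678) = b(2) = 9.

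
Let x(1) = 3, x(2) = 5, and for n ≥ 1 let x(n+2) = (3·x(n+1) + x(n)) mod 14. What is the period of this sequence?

Listing terms: x(1) = 3, x(2) = 5, x(3) = 4, x(4) = 3, x(5) = 13, x(6) = 0, x(7) = 13, x(8) = 11, x(9) = 4, x(10) = 9, x(11) = 3, x(12) = 4, x(13) = 1, x(14) = 7, x(15) = 8, x(16) = 3, x(17) = 3, x(18) = 12, x(19) = 11, x(20) = 3, x(21) = 6, x(22) = 7, x(23) = 13, x(24) = 4, x(25) = 11, x(26) = 9, x(27) = 10, x(28) = 11, x(29) = 1, x(30) = 0, x(31) = 1, x(32) = 3, x(33) = 10, x(34) = 5, x(35) = 11, x(36) = 10, x(37) = 13, x(38) = 7, x(39) = 6, x(40) = 11, x(41) = 11, x(42) = 2, x(43) = 3, x(44) = 11, x(45) = 8, x(46) = 7, x(47) = 1, x(48) = 10, x(49) = 3, x(50) = 5.
The sequence repeats with period 48.

48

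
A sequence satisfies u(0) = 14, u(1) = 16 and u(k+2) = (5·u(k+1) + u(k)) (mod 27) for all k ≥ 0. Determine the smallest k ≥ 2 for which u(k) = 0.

3

We have u(0) = 14; u(1) = 16; u(2) = 13; u(3) = 0; u(4) = 13; u(5) = 11; u(6) = 14; u(7) = 0; u(8) = 14; u(9) = 16.
The sequence repeats with period 8.
The value 0 first appears (with k ≥ 2) at u(3).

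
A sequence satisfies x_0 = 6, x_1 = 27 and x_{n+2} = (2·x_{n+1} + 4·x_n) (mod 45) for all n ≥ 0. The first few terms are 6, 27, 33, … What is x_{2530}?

Computing terms: x_0 = 6, x_1 = 27, x_2 = 33, x_3 = 39, x_4 = 30, x_5 = 36, x_6 = 12, x_7 = 33, x_8 = 24, x_9 = 0, x_{10} = 6, x_{11} = 12, x_{12} = 3, x_{13} = 9, x_{14} = 30, x_{15} = 6, x_{16} = 42, x_{17} = 18, x_{18} = 24, x_{19} = 30, x_{20} = 21, x_{21} = 27, x_{22} = 3, x_{23} = 24, x_{24} = 15, x_{25} = 36, x_{26} = 42, x_{27} = 3, x_{28} = 39, x_{29} = 0, x_{30} = 21, x_{31} = 42, x_{32} = 33, x_{33} = 9, x_{34} = 15, x_{35} = 21, x_{36} = 12, x_{37} = 18, x_{38} = 39, x_{39} = 15, x_{40} = 6, x_{41} = 27.
Since (x_{40}, x_{41}) = (x_0, x_1) = (6, 27) (two consecutive terms determine the rest), the sequence is periodic with period 40.
(2530 - 0) mod 40 = 10, so x_{2530} = x_{10} = 6.

6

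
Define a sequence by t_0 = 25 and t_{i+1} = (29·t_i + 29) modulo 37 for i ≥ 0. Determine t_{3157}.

t_0 = 25; t_1 = 14; t_2 = 28; t_3 = 27; t_4 = 35; t_5 = 8; t_6 = 2; t_7 = 13; t_8 = 36; t_9 = 0; t_{10} = 29; t_{11} = 19; t_{12} = 25.
Since t_{12} = t_0 = 25, the sequence is periodic with period 12.
So t_{3157} = t_{0 + ((3157-0) mod 12)} = t_1 = 14.

14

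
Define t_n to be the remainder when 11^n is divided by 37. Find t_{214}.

Listing terms: t_0 = 1; t_1 = 11; t_2 = 10; t_3 = 36; t_4 = 26; t_5 = 27; t_6 = 1.
Since t_6 = t_0 = 1, the sequence is periodic with period 6.
So t_{214} = t_{0 + ((214-0) mod 6)} = t_4 = 26.

26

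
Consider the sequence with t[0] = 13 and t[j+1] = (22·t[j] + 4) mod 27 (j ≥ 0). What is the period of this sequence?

Listing terms: t[0] = 13,  t[1] = 20,  t[2] = 12,  t[3] = 25,  t[4] = 14,  t[5] = 15,  t[6] = 10,  t[7] = 8,  t[8] = 18,  t[9] = 22,  t[10] = 2,  t[11] = 21,  t[12] = 7,  t[13] = 23,  t[14] = 24,  t[15] = 19,  t[16] = 17,  t[17] = 0,  t[18] = 4,  t[19] = 11,  t[20] = 3,  t[21] = 16,  t[22] = 5,  t[23] = 6,  t[24] = 1,  t[25] = 26,  t[26] = 9,  t[27] = 13.
The sequence repeats with period 27.

27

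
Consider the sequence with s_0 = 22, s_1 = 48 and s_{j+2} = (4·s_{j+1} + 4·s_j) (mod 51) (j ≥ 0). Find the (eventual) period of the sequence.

16

We have s_0 = 22, s_1 = 48, s_2 = 25, s_3 = 37, s_4 = 44, s_5 = 18, s_6 = 44, s_7 = 44, s_8 = 46, s_9 = 3, s_{10} = 43, s_{11} = 31, s_{12} = 41, s_{13} = 33, s_{14} = 41, s_{15} = 41, s_{16} = 22, s_{17} = 48.
The sequence repeats with period 16.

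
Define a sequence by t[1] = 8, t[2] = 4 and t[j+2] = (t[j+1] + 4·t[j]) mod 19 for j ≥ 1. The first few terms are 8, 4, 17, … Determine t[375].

Listing terms: t[1] = 8,  t[2] = 4,  t[3] = 17,  t[4] = 14,  t[5] = 6,  t[6] = 5,  t[7] = 10,  t[8] = 11,  t[9] = 13,  t[10] = 0,  t[11] = 14,  t[12] = 14,  t[13] = 13,  t[14] = 12,  t[15] = 7,  t[16] = 17,  t[17] = 7,  t[18] = 18,  t[19] = 8,  t[20] = 4.
Since (t[19], t[20]) = (t[1], t[2]) = (8, 4) (two consecutive terms determine the rest), the sequence is periodic with period 18.
So t[375] = t[1 + ((375-1) mod 18)] = t[15] = 7.

7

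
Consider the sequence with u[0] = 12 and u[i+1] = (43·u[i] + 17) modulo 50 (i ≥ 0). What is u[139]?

15

Computing terms: u[0] = 12,  u[1] = 33,  u[2] = 36,  u[3] = 15,  u[4] = 12.
Since u[4] = u[0] = 12, the sequence is periodic with period 4.
So u[139] = u[0 + ((139-0) mod 4)] = u[3] = 15.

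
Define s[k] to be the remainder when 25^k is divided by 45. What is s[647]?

s[0] = 1, s[1] = 25, s[2] = 40, s[3] = 10, s[4] = 25.
Since s[4] = s[1] = 25, the sequence is eventually periodic: after a pre-period of length 1 it cycles with period 3.
For k ≥ 1, s[k] depends only on (k - 1) mod 3. (647 - 1) mod 3 = 1, so s[647] = s[2] = 40.

40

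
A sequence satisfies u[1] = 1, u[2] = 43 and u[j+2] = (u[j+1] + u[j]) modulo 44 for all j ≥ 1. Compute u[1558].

39

Listing terms: u[1] = 1,  u[2] = 43,  u[3] = 0,  u[4] = 43,  u[5] = 43,  u[6] = 42,  u[7] = 41,  u[8] = 39,  u[9] = 36,  u[10] = 31,  u[11] = 23,  u[12] = 10,  u[13] = 33,  u[14] = 43,  u[15] = 32,  u[16] = 31,  u[17] = 19,  u[18] = 6,  u[19] = 25,  u[20] = 31,  u[21] = 12,  u[22] = 43,  u[23] = 11,  u[24] = 10,  u[25] = 21,  u[26] = 31,  u[27] = 8,  u[28] = 39,  u[29] = 3,  u[30] = 42,  u[31] = 1,  u[32] = 43.
The sequence repeats with period 30.
So u[1558] = u[1 + ((1558-1) mod 30)] = u[28] = 39.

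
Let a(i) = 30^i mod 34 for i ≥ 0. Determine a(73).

30

a(0) = 1, a(1) = 30, a(2) = 16, a(3) = 4, a(4) = 18, a(5) = 30.
Since a(5) = a(1) = 30, the sequence is eventually periodic: after a pre-period of length 1 it cycles with period 4.
For i ≥ 1, a(i) depends only on (i - 1) mod 4. (73 - 1) mod 4 = 0, so a(73) = a(1) = 30.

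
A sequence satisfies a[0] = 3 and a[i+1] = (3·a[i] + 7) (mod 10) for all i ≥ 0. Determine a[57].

We have a[0] = 3; a[1] = 6; a[2] = 5; a[3] = 2; a[4] = 3.
Since a[4] = a[0] = 3, the sequence is periodic with period 4.
So a[57] = a[0 + ((57-0) mod 4)] = a[1] = 6.

6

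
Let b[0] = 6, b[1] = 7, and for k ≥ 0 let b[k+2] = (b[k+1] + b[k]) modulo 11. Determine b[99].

b[0] = 6,  b[1] = 7,  b[2] = 2,  b[3] = 9,  b[4] = 0,  b[5] = 9,  b[6] = 9,  b[7] = 7,  b[8] = 5,  b[9] = 1,  b[10] = 6,  b[11] = 7.
Since (b[10], b[11]) = (b[0], b[1]) = (6, 7) (two consecutive terms determine the rest), the sequence is periodic with period 10.
(99 - 0) mod 10 = 9, so b[99] = b[9] = 1.

1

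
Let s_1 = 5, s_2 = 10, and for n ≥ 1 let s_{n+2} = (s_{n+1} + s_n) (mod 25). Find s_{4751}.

We have s_1 = 5; s_2 = 10; s_3 = 15; s_4 = 0; s_5 = 15; s_6 = 15; s_7 = 5; s_8 = 20; s_9 = 0; s_{10} = 20; s_{11} = 20; s_{12} = 15; s_{13} = 10; s_{14} = 0; s_{15} = 10; s_{16} = 10; s_{17} = 20; s_{18} = 5; s_{19} = 0; s_{20} = 5; s_{21} = 5; s_{22} = 10.
Since (s_{21}, s_{22}) = (s_1, s_2) = (5, 10) (two consecutive terms determine the rest), the sequence is periodic with period 20.
So s_{4751} = s_{1 + ((4751-1) mod 20)} = s_{11} = 20.

20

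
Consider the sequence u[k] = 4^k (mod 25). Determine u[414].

6

Listing terms: u[1] = 4, u[2] = 16, u[3] = 14, u[4] = 6, u[5] = 24, u[6] = 21, u[7] = 9, u[8] = 11, u[9] = 19, u[10] = 1, u[11] = 4.
Since u[11] = u[1] = 4, the sequence is periodic with period 10.
(414 - 1) mod 10 = 3, so u[414] = u[4] = 6.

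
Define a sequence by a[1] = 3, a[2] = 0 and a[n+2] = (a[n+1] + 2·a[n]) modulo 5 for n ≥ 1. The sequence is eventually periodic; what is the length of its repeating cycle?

4

Computing terms: a[1] = 3,  a[2] = 0,  a[3] = 1,  a[4] = 1,  a[5] = 3,  a[6] = 0.
Since (a[5], a[6]) = (a[1], a[2]) = (3, 0) (two consecutive terms determine the rest), the sequence is periodic with period 4.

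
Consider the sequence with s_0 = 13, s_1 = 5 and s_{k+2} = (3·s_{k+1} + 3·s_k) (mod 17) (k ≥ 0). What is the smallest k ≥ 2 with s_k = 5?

17

Listing terms: s_0 = 13,  s_1 = 5,  s_2 = 3,  s_3 = 7,  s_4 = 13,  s_5 = 9,  s_6 = 15,  s_7 = 4,  s_8 = 6,  s_9 = 13,  s_{10} = 6,  s_{11} = 6,  s_{12} = 2,  s_{13} = 7,  s_{14} = 10,  s_{15} = 0,  s_{16} = 13,  s_{17} = 5.
The sequence repeats with period 16.
The value 5 next appears (with k ≥ 2) at s_{17}.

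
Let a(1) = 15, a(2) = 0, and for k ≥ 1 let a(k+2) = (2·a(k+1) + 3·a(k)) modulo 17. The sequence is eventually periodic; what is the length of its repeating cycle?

16

Computing terms: a(1) = 15; a(2) = 0; a(3) = 11; a(4) = 5; a(5) = 9; a(6) = 16; a(7) = 8; a(8) = 13; a(9) = 16; a(10) = 3; a(11) = 3; a(12) = 15; a(13) = 5; a(14) = 4; a(15) = 6; a(16) = 7; a(17) = 15; a(18) = 0.
Since (a(17), a(18)) = (a(1), a(2)) = (15, 0) (two consecutive terms determine the rest), the sequence is periodic with period 16.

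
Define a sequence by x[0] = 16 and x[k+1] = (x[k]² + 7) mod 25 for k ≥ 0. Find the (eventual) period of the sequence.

x[0] = 16; x[1] = 13; x[2] = 1; x[3] = 8; x[4] = 21; x[5] = 23; x[6] = 11; x[7] = 3; x[8] = 16.
The sequence repeats with period 8.

8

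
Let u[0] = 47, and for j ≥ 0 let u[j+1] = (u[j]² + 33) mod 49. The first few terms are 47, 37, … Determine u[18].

u[0] = 47,  u[1] = 37,  u[2] = 30,  u[3] = 2,  u[4] = 37.
Since u[4] = u[1] = 37, the sequence is eventually periodic: after a pre-period of length 1 it cycles with period 3.
For j ≥ 1, u[j] depends only on (j - 1) mod 3. (18 - 1) mod 3 = 2, so u[18] = u[3] = 2.

2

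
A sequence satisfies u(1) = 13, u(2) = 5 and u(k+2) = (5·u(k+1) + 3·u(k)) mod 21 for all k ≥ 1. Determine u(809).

19

We have u(1) = 13, u(2) = 5, u(3) = 1, u(4) = 20, u(5) = 19, u(6) = 8, u(7) = 13, u(8) = 5.
The sequence repeats with period 6.
So u(809) = u(1 + ((809-1) mod 6)) = u(5) = 19.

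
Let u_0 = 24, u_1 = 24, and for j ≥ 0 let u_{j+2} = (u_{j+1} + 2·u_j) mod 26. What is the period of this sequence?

12

u_0 = 24; u_1 = 24; u_2 = 20; u_3 = 16; u_4 = 4; u_5 = 10; u_6 = 18; u_7 = 12; u_8 = 22; u_9 = 20; u_{10} = 12; u_{11} = 0; u_{12} = 24; u_{13} = 24.
Since (u_{12}, u_{13}) = (u_0, u_1) = (24, 24) (two consecutive terms determine the rest), the sequence is periodic with period 12.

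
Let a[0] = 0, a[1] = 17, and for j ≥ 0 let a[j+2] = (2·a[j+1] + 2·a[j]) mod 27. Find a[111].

21

Listing terms: a[0] = 0,  a[1] = 17,  a[2] = 7,  a[3] = 21,  a[4] = 2,  a[5] = 19,  a[6] = 15,  a[7] = 14,  a[8] = 4,  a[9] = 9,  a[10] = 26,  a[11] = 16,  a[12] = 3,  a[13] = 11,  a[14] = 1,  a[15] = 24,  a[16] = 23,  a[17] = 13,  a[18] = 18,  a[19] = 8,  a[20] = 25,  a[21] = 12,  a[22] = 20,  a[23] = 10,  a[24] = 6,  a[25] = 5,  a[26] = 22,  a[27] = 0,  a[28] = 17.
Since (a[27], a[28]) = (a[0], a[1]) = (0, 17) (two consecutive terms determine the rest), the sequence is periodic with period 27.
(111 - 0) mod 27 = 3, so a[111] = a[3] = 21.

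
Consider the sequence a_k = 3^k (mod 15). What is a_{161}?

Computing terms: a_0 = 1; a_1 = 3; a_2 = 9; a_3 = 12; a_4 = 6; a_5 = 3.
Since a_5 = a_1 = 3, the sequence is eventually periodic: after a pre-period of length 1 it cycles with period 4.
For k ≥ 1, a_k depends only on (k - 1) mod 4. (161 - 1) mod 4 = 0, so a_{161} = a_1 = 3.

3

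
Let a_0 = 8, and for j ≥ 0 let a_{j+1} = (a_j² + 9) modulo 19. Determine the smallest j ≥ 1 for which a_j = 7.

7

a_0 = 8, a_1 = 16, a_2 = 18, a_3 = 10, a_4 = 14, a_5 = 15, a_6 = 6, a_7 = 7, a_8 = 1, a_9 = 10.
Since a_9 = a_3 = 10, the sequence is eventually periodic: after a pre-period of length 3 it cycles with period 6.
The value 7 first appears (with j ≥ 1) at a_7.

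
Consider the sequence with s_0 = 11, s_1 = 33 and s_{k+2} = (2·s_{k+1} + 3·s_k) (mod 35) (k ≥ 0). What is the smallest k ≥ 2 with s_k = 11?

12

Computing terms: s_0 = 11,  s_1 = 33,  s_2 = 29,  s_3 = 17,  s_4 = 16,  s_5 = 13,  s_6 = 4,  s_7 = 12,  s_8 = 1,  s_9 = 3,  s_{10} = 9,  s_{11} = 27,  s_{12} = 11,  s_{13} = 33.
The sequence repeats with period 12.
The value 11 next appears (with k ≥ 2) at s_{12}.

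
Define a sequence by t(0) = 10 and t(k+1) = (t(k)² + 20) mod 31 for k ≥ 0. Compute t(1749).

30

t(0) = 10, t(1) = 27, t(2) = 5, t(3) = 14, t(4) = 30, t(5) = 21, t(6) = 27.
Since t(6) = t(1) = 27, the sequence is eventually periodic: after a pre-period of length 1 it cycles with period 5.
For k ≥ 1, t(k) depends only on (k - 1) mod 5. (1749 - 1) mod 5 = 3, so t(1749) = t(4) = 30.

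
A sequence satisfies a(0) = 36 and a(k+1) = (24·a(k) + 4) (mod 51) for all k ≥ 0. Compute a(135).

Listing terms: a(0) = 36; a(1) = 1; a(2) = 28; a(3) = 13; a(4) = 10; a(5) = 40; a(6) = 46; a(7) = 37; a(8) = 25; a(9) = 43; a(10) = 16; a(11) = 31; a(12) = 34; a(13) = 4; a(14) = 49; a(15) = 7; a(16) = 19; a(17) = 1.
Since a(17) = a(1) = 1, the sequence is eventually periodic: after a pre-period of length 1 it cycles with period 16.
For k ≥ 1, a(k) depends only on (k - 1) mod 16. (135 - 1) mod 16 = 6, so a(135) = a(7) = 37.

37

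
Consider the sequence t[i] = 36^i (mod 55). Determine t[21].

36

t[0] = 1; t[1] = 36; t[2] = 31; t[3] = 16; t[4] = 26; t[5] = 1.
The sequence repeats with period 5.
(21 - 0) mod 5 = 1, so t[21] = t[1] = 36.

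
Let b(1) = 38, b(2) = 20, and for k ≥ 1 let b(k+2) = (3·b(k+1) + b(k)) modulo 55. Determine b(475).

Listing terms: b(1) = 38,  b(2) = 20,  b(3) = 43,  b(4) = 39,  b(5) = 50,  b(6) = 24,  b(7) = 12,  b(8) = 5,  b(9) = 27,  b(10) = 31,  b(11) = 10,  b(12) = 6,  b(13) = 28,  b(14) = 35,  b(15) = 23,  b(16) = 49,  b(17) = 5,  b(18) = 9,  b(19) = 32,  b(20) = 50,  b(21) = 17,  b(22) = 46,  b(23) = 45,  b(24) = 16,  b(25) = 38,  b(26) = 20.
The sequence repeats with period 24.
So b(475) = b(1 + ((475-1) mod 24)) = b(19) = 32.

32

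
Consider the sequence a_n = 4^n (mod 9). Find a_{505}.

4

Listing terms: a_0 = 1,  a_1 = 4,  a_2 = 7,  a_3 = 1.
The sequence repeats with period 3.
(505 - 0) mod 3 = 1, so a_{505} = a_1 = 4.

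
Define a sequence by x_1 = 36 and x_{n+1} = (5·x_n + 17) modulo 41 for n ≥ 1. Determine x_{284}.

x_1 = 36,  x_2 = 33,  x_3 = 18,  x_4 = 25,  x_5 = 19,  x_6 = 30,  x_7 = 3,  x_8 = 32,  x_9 = 13,  x_{10} = 0,  x_{11} = 17,  x_{12} = 20,  x_{13} = 35,  x_{14} = 28,  x_{15} = 34,  x_{16} = 23,  x_{17} = 9,  x_{18} = 21,  x_{19} = 40,  x_{20} = 12,  x_{21} = 36.
The sequence repeats with period 20.
(284 - 1) mod 20 = 3, so x_{284} = x_4 = 25.

25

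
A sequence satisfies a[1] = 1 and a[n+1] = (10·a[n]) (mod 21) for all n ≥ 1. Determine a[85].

We have a[1] = 1, a[2] = 10, a[3] = 16, a[4] = 13, a[5] = 4, a[6] = 19, a[7] = 1.
The sequence repeats with period 6.
(85 - 1) mod 6 = 0, so a[85] = a[1] = 1.

1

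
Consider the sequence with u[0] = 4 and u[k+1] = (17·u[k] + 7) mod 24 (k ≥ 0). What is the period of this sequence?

8

u[0] = 4; u[1] = 3; u[2] = 10; u[3] = 9; u[4] = 16; u[5] = 15; u[6] = 22; u[7] = 21; u[8] = 4.
Since u[8] = u[0] = 4, the sequence is periodic with period 8.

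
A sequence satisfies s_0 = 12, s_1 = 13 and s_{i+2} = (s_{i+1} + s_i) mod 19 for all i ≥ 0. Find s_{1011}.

0

Listing terms: s_0 = 12, s_1 = 13, s_2 = 6, s_3 = 0, s_4 = 6, s_5 = 6, s_6 = 12, s_7 = 18, s_8 = 11, s_9 = 10, s_{10} = 2, s_{11} = 12, s_{12} = 14, s_{13} = 7, s_{14} = 2, s_{15} = 9, s_{16} = 11, s_{17} = 1, s_{18} = 12, s_{19} = 13.
Since (s_{18}, s_{19}) = (s_0, s_1) = (12, 13) (two consecutive terms determine the rest), the sequence is periodic with period 18.
So s_{1011} = s_{0 + ((1011-0) mod 18)} = s_3 = 0.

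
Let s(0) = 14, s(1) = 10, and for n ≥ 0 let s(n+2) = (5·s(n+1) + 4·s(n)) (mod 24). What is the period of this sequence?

8

We have s(0) = 14,  s(1) = 10,  s(2) = 10,  s(3) = 18,  s(4) = 10,  s(5) = 2,  s(6) = 2,  s(7) = 18,  s(8) = 2,  s(9) = 10,  s(10) = 10.
Since (s(9), s(10)) = (s(1), s(2)) = (10, 10) (two consecutive terms determine the rest), the sequence is eventually periodic: after a pre-period of length 1 it cycles with period 8.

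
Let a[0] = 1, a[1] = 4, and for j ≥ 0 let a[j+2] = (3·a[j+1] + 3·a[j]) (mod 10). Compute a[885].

9

a[0] = 1,  a[1] = 4,  a[2] = 5,  a[3] = 7,  a[4] = 6,  a[5] = 9,  a[6] = 5,  a[7] = 2,  a[8] = 1,  a[9] = 9,  a[10] = 0,  a[11] = 7,  a[12] = 1,  a[13] = 4.
The sequence repeats with period 12.
So a[885] = a[0 + ((885-0) mod 12)] = a[9] = 9.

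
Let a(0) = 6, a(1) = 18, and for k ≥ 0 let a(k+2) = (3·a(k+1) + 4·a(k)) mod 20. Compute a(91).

a(0) = 6; a(1) = 18; a(2) = 18; a(3) = 6; a(4) = 10; a(5) = 14; a(6) = 2; a(7) = 2; a(8) = 14; a(9) = 10; a(10) = 6; a(11) = 18.
The sequence repeats with period 10.
(91 - 0) mod 10 = 1, so a(91) = a(1) = 18.

18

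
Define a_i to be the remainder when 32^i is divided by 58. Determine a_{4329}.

2

Computing terms: a_1 = 32, a_2 = 38, a_3 = 56, a_4 = 52, a_5 = 40, a_6 = 4, a_7 = 12, a_8 = 36, a_9 = 50, a_{10} = 34, a_{11} = 44, a_{12} = 16, a_{13} = 48, a_{14} = 28, a_{15} = 26, a_{16} = 20, a_{17} = 2, a_{18} = 6, a_{19} = 18, a_{20} = 54, a_{21} = 46, a_{22} = 22, a_{23} = 8, a_{24} = 24, a_{25} = 14, a_{26} = 42, a_{27} = 10, a_{28} = 30, a_{29} = 32.
The sequence repeats with period 28.
(4329 - 1) mod 28 = 16, so a_{4329} = a_{17} = 2.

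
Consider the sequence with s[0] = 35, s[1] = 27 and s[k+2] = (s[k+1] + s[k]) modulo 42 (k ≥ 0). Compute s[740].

s[0] = 35,  s[1] = 27,  s[2] = 20,  s[3] = 5,  s[4] = 25,  s[5] = 30,  s[6] = 13,  s[7] = 1,  s[8] = 14,  s[9] = 15,  s[10] = 29,  s[11] = 2,  s[12] = 31,  s[13] = 33,  s[14] = 22,  s[15] = 13,  s[16] = 35,  s[17] = 6,  s[18] = 41,  s[19] = 5,  s[20] = 4,  s[21] = 9,  s[22] = 13,  s[23] = 22,  s[24] = 35,  s[25] = 15,  s[26] = 8,  s[27] = 23,  s[28] = 31,  s[29] = 12,  s[30] = 1,  s[31] = 13,  s[32] = 14,  s[33] = 27,  s[34] = 41,  s[35] = 26,  s[36] = 25,  s[37] = 9,  s[38] = 34,  s[39] = 1,  s[40] = 35,  s[41] = 36,  s[42] = 29,  s[43] = 23,  s[44] = 10,  s[45] = 33,  s[46] = 1,  s[47] = 34,  s[48] = 35,  s[49] = 27.
Since (s[48], s[49]) = (s[0], s[1]) = (35, 27) (two consecutive terms determine the rest), the sequence is periodic with period 48.
(740 - 0) mod 48 = 20, so s[740] = s[20] = 4.

4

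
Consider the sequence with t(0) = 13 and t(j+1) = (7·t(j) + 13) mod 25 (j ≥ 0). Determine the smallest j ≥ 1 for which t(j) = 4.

1

t(0) = 13; t(1) = 4; t(2) = 16; t(3) = 0; t(4) = 13.
The sequence repeats with period 4.
The value 4 first appears (with j ≥ 1) at t(1).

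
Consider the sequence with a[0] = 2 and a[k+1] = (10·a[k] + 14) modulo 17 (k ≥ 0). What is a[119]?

We have a[0] = 2, a[1] = 0, a[2] = 14, a[3] = 1, a[4] = 7, a[5] = 16, a[6] = 4, a[7] = 3, a[8] = 10, a[9] = 12, a[10] = 15, a[11] = 11, a[12] = 5, a[13] = 13, a[14] = 8, a[15] = 9, a[16] = 2.
Since a[16] = a[0] = 2, the sequence is periodic with period 16.
(119 - 0) mod 16 = 7, so a[119] = a[7] = 3.

3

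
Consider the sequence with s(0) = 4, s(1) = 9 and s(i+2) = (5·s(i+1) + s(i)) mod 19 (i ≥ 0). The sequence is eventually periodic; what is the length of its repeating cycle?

40

We have s(0) = 4, s(1) = 9, s(2) = 11, s(3) = 7, s(4) = 8, s(5) = 9, s(6) = 15, s(7) = 8, s(8) = 17, s(9) = 17, s(10) = 7, s(11) = 14, s(12) = 1, s(13) = 0, s(14) = 1, s(15) = 5, s(16) = 7, s(17) = 2, s(18) = 17, s(19) = 11, s(20) = 15, s(21) = 10, s(22) = 8, s(23) = 12, s(24) = 11, s(25) = 10, s(26) = 4, s(27) = 11, s(28) = 2, s(29) = 2, s(30) = 12, s(31) = 5, s(32) = 18, s(33) = 0, s(34) = 18, s(35) = 14, s(36) = 12, s(37) = 17, s(38) = 2, s(39) = 8, s(40) = 4, s(41) = 9.
Since (s(40), s(41)) = (s(0), s(1)) = (4, 9) (two consecutive terms determine the rest), the sequence is periodic with period 40.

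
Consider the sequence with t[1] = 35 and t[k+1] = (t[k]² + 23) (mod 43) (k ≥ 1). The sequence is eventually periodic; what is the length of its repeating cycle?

We have t[1] = 35,  t[2] = 1,  t[3] = 24,  t[4] = 40,  t[5] = 32,  t[6] = 15,  t[7] = 33,  t[8] = 37,  t[9] = 16,  t[10] = 21,  t[11] = 34,  t[12] = 18,  t[13] = 3,  t[14] = 32.
Since t[14] = t[5] = 32, the sequence is eventually periodic: after a pre-period of length 4 it cycles with period 9.

9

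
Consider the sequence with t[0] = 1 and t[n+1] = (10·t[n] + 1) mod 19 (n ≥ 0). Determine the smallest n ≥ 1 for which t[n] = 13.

Computing terms: t[0] = 1; t[1] = 11; t[2] = 16; t[3] = 9; t[4] = 15; t[5] = 18; t[6] = 10; t[7] = 6; t[8] = 4; t[9] = 3; t[10] = 12; t[11] = 7; t[12] = 14; t[13] = 8; t[14] = 5; t[15] = 13; t[16] = 17; t[17] = 0; t[18] = 1.
Since t[18] = t[0] = 1, the sequence is periodic with period 18.
The value 13 first appears (with n ≥ 1) at t[15].

15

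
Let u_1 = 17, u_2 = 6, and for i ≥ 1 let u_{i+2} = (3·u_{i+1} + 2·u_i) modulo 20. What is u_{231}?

8

u_1 = 17, u_2 = 6, u_3 = 12, u_4 = 8, u_5 = 8, u_6 = 0, u_7 = 16, u_8 = 8, u_9 = 16, u_{10} = 4, u_{11} = 4, u_{12} = 0, u_{13} = 8, u_{14} = 4, u_{15} = 8, u_{16} = 12, u_{17} = 12, u_{18} = 0, u_{19} = 4, u_{20} = 12, u_{21} = 4, u_{22} = 16, u_{23} = 16, u_{24} = 0, u_{25} = 12, u_{26} = 16, u_{27} = 12, u_{28} = 8.
Since (u_{27}, u_{28}) = (u_3, u_4) = (12, 8) (two consecutive terms determine the rest), the sequence is eventually periodic: after a pre-period of length 2 it cycles with period 24.
For i ≥ 3, u_i depends only on (i - 3) mod 24. (231 - 3) mod 24 = 12, so u_{231} = u_{15} = 8.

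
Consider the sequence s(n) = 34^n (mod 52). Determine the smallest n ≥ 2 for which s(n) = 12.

2

Listing terms: s(1) = 34, s(2) = 12, s(3) = 44, s(4) = 40, s(5) = 8, s(6) = 12.
Since s(6) = s(2) = 12, the sequence is eventually periodic: after a pre-period of length 1 it cycles with period 4.
The value 12 first appears (with n ≥ 2) at s(2).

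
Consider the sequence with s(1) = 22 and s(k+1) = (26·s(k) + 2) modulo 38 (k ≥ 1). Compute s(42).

s(1) = 22, s(2) = 4, s(3) = 30, s(4) = 22.
Since s(4) = s(1) = 22, the sequence is periodic with period 3.
So s(42) = s(1 + ((42-1) mod 3)) = s(3) = 30.

30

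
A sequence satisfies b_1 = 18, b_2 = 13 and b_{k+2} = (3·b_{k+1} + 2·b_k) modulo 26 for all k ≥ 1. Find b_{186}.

We have b_1 = 18, b_2 = 13, b_3 = 23, b_4 = 17, b_5 = 19, b_6 = 13, b_7 = 25, b_8 = 23, b_9 = 15, b_{10} = 13, b_{11} = 17, b_{12} = 25, b_{13} = 5, b_{14} = 13, b_{15} = 23.
Since (b_{14}, b_{15}) = (b_2, b_3) = (13, 23) (two consecutive terms determine the rest), the sequence is eventually periodic: after a pre-period of length 1 it cycles with period 12.
For k ≥ 2, b_k depends only on (k - 2) mod 12. (186 - 2) mod 12 = 4, so b_{186} = b_6 = 13.

13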